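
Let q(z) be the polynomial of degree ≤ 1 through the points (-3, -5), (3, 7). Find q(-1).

L_0(-1) = (-4)/[(-6)] = 2/3
L_1(-1) = (2)/[(6)] = 1/3
Sum: (-5)·(2/3) + 7·(1/3) = -1

-1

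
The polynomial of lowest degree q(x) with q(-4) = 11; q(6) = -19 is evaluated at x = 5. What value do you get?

Evaluate each Lagrange basis at x = 5:
L_0(5) = (-1)/[(-10)] = 1/10
L_1(5) = (9)/[(10)] = 9/10
Sum: 11·(1/10) + (-19)·(9/10) = -16

-16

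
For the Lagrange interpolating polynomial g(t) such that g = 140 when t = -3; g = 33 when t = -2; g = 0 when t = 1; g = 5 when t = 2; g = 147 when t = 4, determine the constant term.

-1

L_0(t) = (t + 2)(t - 1)(t - 2)(t - 4) / [140] = (1/140)t^4 - (1/28)t^3 + (1/7)t - 4/35
L_1(t) = (t + 3)(t - 1)(t - 2)(t - 4) / [-72] = -(1/72)t^4 + (1/18)t^3 + (7/72)t^2 - (17/36)t + 1/3
L_2(t) = (t + 3)(t + 2)(t - 2)(t - 4) / [36] = (1/36)t^4 - (1/36)t^3 - (4/9)t^2 + (1/9)t + 4/3
L_3(t) = (t + 3)(t + 2)(t - 1)(t - 4) / [-40] = -(1/40)t^4 + (3/8)t^2 + (1/4)t - 3/5
L_4(t) = (t + 3)(t + 2)(t - 1)(t - 2) / [252] = (1/252)t^4 + (1/126)t^3 - (1/36)t^2 - (2/63)t + 1/21
g(t) = 140·L_0 + 33·L_1 + 0·L_2 + 5·L_3 + 147·L_4
Only the constant term is needed; take it from each L_i and combine:
140·(-4/35) + 33·(1/3) + 0·(4/3) + 5·(-3/5) + 147·(1/21) = -1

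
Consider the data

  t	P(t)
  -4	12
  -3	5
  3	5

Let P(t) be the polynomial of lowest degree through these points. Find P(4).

12

Evaluate each Lagrange basis at t = 4:
L_0(4) = (7)·(1)/[(-1)·(-7)] = 1
L_1(4) = (8)·(1)/[(1)·(-6)] = -4/3
L_2(4) = (8)·(7)/[(7)·(6)] = 4/3
Sum: 12·(1) + 5·(-4/3) + 5·(4/3) = 12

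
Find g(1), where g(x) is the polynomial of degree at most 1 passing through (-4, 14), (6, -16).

L_0(1) = (-5)/[(-10)] = 1/2
L_1(1) = (5)/[(10)] = 1/2
Sum: 14·(1/2) + (-16)·(1/2) = -1

-1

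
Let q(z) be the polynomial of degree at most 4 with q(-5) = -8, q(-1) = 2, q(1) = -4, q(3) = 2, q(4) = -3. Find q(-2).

511/48

Evaluate each Lagrange basis at z = -2:
L_0(-2) = (-1)·(-3)·(-5)·(-6)/[(-4)·(-6)·(-8)·(-9)] = 5/96
L_1(-2) = (3)·(-3)·(-5)·(-6)/[(4)·(-2)·(-4)·(-5)] = 27/16
L_2(-2) = (3)·(-1)·(-5)·(-6)/[(6)·(2)·(-2)·(-3)] = -5/4
L_3(-2) = (3)·(-1)·(-3)·(-6)/[(8)·(4)·(2)·(-1)] = 27/32
L_4(-2) = (3)·(-1)·(-3)·(-5)/[(9)·(5)·(3)·(1)] = -1/3
Sum: (-8)·(5/96) + 2·(27/16) + (-4)·(-5/4) + 2·(27/32) + (-3)·(-1/3) = 511/48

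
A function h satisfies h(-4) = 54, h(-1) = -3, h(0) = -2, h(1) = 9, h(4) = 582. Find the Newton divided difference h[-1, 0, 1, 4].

8

h[-1,0] = (-2 - (-3)) / (0 - (-1)) = 1
h[0,1] = (9 - (-2)) / (1 - 0) = 11
h[1,4] = (582 - 9) / (4 - 1) = 191
h[-1,0,1] = (11 - 1) / (1 - (-1)) = 5
h[0,1,4] = (191 - 11) / (4 - 0) = 45
h[-1,0,1,4] = (45 - 5) / (4 - (-1)) = 8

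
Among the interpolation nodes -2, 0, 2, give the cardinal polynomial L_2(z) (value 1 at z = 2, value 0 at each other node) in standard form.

L_2(z) = (1/8)z^2 + (1/4)z

L_2(z) = (z + 2)z / [(4)·(2)]
       = (z^2 + 2z) / (8)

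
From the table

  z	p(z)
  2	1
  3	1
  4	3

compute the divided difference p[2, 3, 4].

1

p[2,3] = (1 - 1) / (3 - 2) = 0
p[3,4] = (3 - 1) / (4 - 3) = 2
p[2,3,4] = (2 - 0) / (4 - 2) = 1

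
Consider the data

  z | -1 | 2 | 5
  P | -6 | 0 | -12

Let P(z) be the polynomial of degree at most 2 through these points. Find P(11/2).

Evaluate each Lagrange basis at z = 11/2:
L_0(11/2) = (7/2)·(1/2)/[(-3)·(-6)] = 7/72
L_1(11/2) = (13/2)·(1/2)/[(3)·(-3)] = -13/36
L_2(11/2) = (13/2)·(7/2)/[(6)·(3)] = 91/72
Sum: (-6)·(7/72) + 0 + (-12)·(91/72) = -63/4

-63/4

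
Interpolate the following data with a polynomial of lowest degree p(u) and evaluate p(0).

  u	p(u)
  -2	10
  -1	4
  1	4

2

Evaluate each Lagrange basis at u = 0:
L_0(0) = (1)·(-1)/[(-1)·(-3)] = -1/3
L_1(0) = (2)·(-1)/[(1)·(-2)] = 1
L_2(0) = (2)·(1)/[(3)·(2)] = 1/3
Sum: 10·(-1/3) + 4·(1) + 4·(1/3) = 2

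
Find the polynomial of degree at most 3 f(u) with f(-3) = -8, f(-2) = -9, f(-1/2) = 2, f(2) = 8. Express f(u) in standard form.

f(u) = -(137/150)u^3 - (169/100)u^2 + (2371/300)u + 313/50

L_0(u) = (u + 2)(u + 1/2)(u - 2) / [-25/2] = -(2/25)u^3 - (1/25)u^2 + (8/25)u + 4/25
L_1(u) = (u + 3)(u + 1/2)(u - 2) / [6] = (1/6)u^3 + (1/4)u^2 - (11/12)u - 1/2
L_2(u) = (u + 3)(u + 2)(u - 2) / [-75/8] = -(8/75)u^3 - (8/25)u^2 + (32/75)u + 32/25
L_3(u) = (u + 3)(u + 2)(u + 1/2) / [50] = (1/50)u^3 + (11/100)u^2 + (17/100)u + 3/50
f(u) = (-8)·L_0 + (-9)·L_1 + 2·L_2 + 8·L_3
  (-8)·L_0(u) = (16/25)u^3 + (8/25)u^2 - (64/25)u - 32/25
  (-9)·L_1(u) = -(3/2)u^3 - (9/4)u^2 + (33/4)u + 9/2
  2·L_2(u) = -(16/75)u^3 - (16/25)u^2 + (64/75)u + 64/25
  8·L_3(u) = (4/25)u^3 + (22/25)u^2 + (34/25)u + 12/25
Adding term by term: -(137/150)u^3 - (169/100)u^2 + (2371/300)u + 313/50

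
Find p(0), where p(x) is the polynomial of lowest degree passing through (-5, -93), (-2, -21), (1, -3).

-3

Using Newton's divided-difference form:
p[-5,-2] = (-21 - (-93)) / (-2 - (-5)) = 24
p[-2,1] = (-3 - (-21)) / (1 - (-2)) = 6
p[-5,-2,1] = (6 - 24) / (1 - (-5)) = -3
p(0) = -93 + 24·(5) + (-3)·(5)·(2) = -3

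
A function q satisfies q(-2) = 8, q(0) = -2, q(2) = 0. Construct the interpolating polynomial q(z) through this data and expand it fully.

q(z) = (3/2)z^2 - 2z - 2

L_0(z) = z(z - 2) / [8] = (1/8)z^2 - (1/4)z
L_1(z) = (z + 2)(z - 2) / [-4] = -(1/4)z^2 + 1
L_2(z) = (z + 2)z / [8] = (1/8)z^2 + (1/4)z
q(z) = 8·L_0 + (-2)·L_1 + 0·L_2
  8·L_0(z) = z^2 - 2z
  (-2)·L_1(z) = (1/2)z^2 - 2
  0·L_2(z) = 0
Adding term by term: (3/2)z^2 - 2z - 2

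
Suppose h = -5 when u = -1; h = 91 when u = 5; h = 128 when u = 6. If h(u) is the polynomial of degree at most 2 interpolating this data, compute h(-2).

0

Using Newton's divided-difference form:
h[-1,5] = (91 - (-5)) / (5 - (-1)) = 16
h[5,6] = (128 - 91) / (6 - 5) = 37
h[-1,5,6] = (37 - 16) / (6 - (-1)) = 3
h(-2) = -5 + 16·(-1) + 3·(-1)·(-7) = 0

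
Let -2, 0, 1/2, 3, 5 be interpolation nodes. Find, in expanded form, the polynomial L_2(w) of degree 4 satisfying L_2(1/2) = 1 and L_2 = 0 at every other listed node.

L_2(w) = (16/225)w^4 - (32/75)w^3 - (16/225)w^2 + (32/15)w

L_2(w) = (w + 2)w(w - 3)(w - 5) / [(5/2)·(1/2)·(-5/2)·(-9/2)]
       = (w^4 - 6w^3 - w^2 + 30w) / (225/16)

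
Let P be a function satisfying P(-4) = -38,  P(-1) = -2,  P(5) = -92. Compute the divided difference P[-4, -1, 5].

P[-4,-1] = (-2 - (-38)) / (-1 - (-4)) = 12
P[-1,5] = (-92 - (-2)) / (5 - (-1)) = -15
P[-4,-1,5] = (-15 - 12) / (5 - (-4)) = -3

-3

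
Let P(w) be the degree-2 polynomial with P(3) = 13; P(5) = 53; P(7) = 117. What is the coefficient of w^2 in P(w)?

3

The leading coefficient equals the top divided difference P[3,5,7].
P[3,5] = (53 - 13) / (5 - 3) = 20
P[5,7] = (117 - 53) / (7 - 5) = 32
P[3,5,7] = (32 - 20) / (7 - 3) = 3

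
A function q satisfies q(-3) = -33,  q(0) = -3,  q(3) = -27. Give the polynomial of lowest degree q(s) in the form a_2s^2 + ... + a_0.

q(s) = -3s^2 + s - 3

L_0(s) = s(s - 3) / [18] = (1/18)s^2 - (1/6)s
L_1(s) = (s + 3)(s - 3) / [-9] = -(1/9)s^2 + 1
L_2(s) = (s + 3)s / [18] = (1/18)s^2 + (1/6)s
q(s) = (-33)·L_0 + (-3)·L_1 + (-27)·L_2
  (-33)·L_0(s) = -(11/6)s^2 + (11/2)s
  (-3)·L_1(s) = (1/3)s^2 - 3
  (-27)·L_2(s) = -(3/2)s^2 - (9/2)s
Adding term by term: -3s^2 + s - 3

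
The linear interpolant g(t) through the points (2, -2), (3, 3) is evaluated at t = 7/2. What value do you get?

Evaluate each Lagrange basis at t = 7/2:
L_0(7/2) = (1/2)/[(-1)] = -1/2
L_1(7/2) = (3/2)/[(1)] = 3/2
Sum: (-2)·(-1/2) + 3·(3/2) = 11/2

11/2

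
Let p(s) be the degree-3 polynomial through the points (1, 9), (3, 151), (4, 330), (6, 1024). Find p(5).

613

Evaluate each Lagrange basis at s = 5:
L_0(5) = (2)·(1)·(-1)/[(-2)·(-3)·(-5)] = 1/15
L_1(5) = (4)·(1)·(-1)/[(2)·(-1)·(-3)] = -2/3
L_2(5) = (4)·(2)·(-1)/[(3)·(1)·(-2)] = 4/3
L_3(5) = (4)·(2)·(1)/[(5)·(3)·(2)] = 4/15
Sum: 9·(1/15) + 151·(-2/3) + 330·(4/3) + 1024·(4/15) = 613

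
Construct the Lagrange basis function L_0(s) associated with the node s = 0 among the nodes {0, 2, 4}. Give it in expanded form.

L_0(s) = (s - 2)(s - 4) / [(-2)·(-4)]
       = (s^2 - 6s + 8) / (8)

L_0(s) = (1/8)s^2 - (3/4)s + 1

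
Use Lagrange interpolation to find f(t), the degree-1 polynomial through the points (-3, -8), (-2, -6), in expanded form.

f(t) = 2t - 2

Build the Lagrange basis polynomials:
L_0(t) = (t + 2) / [-1] = -t - 2
L_1(t) = (t + 3) / [1] = t + 3
f(t) = (-8)·L_0 + (-6)·L_1
  (-8)·L_0(t) = 8t + 16
  (-6)·L_1(t) = -6t - 18
Adding term by term: 2t - 2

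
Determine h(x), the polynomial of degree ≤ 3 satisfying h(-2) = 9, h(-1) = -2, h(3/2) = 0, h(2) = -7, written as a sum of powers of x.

h(x) = -(218/105)x^3 + (9/35)x^2 + (452/105)x - 1/35

Newton's divided differences:
h[-2,-1] = (-2 - 9) / (-1 - (-2)) = -11
h[-1,3/2] = (0 - (-2)) / (3/2 - (-1)) = 4/5
h[3/2,2] = (-7 - 0) / (2 - 3/2) = -14
h[-2,-1,3/2] = (4/5 - (-11)) / (3/2 - (-2)) = 118/35
h[-1,3/2,2] = (-14 - 4/5) / (2 - (-1)) = -74/15
h[-2,-1,3/2,2] = (-74/15 - 118/35) / (2 - (-2)) = -218/105
h(x) = 9 + (-11)·(x + 2) + (118/35)·(x + 2)(x + 1) + (-218/105)·(x + 2)(x + 1)(x - 3/2)
Expanding: h(x) = -(218/105)x^3 + (9/35)x^2 + (452/105)x - 1/35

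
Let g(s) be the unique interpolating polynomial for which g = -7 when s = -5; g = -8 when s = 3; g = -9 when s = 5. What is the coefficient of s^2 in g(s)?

L_0(s) = (s - 3)(s - 5) / [80] = (1/80)s^2 - (1/10)s + 3/16
L_1(s) = (s + 5)(s - 5) / [-16] = -(1/16)s^2 + 25/16
L_2(s) = (s + 5)(s - 3) / [20] = (1/20)s^2 + (1/10)s - 3/4
g(s) = (-7)·L_0 + (-8)·L_1 + (-9)·L_2
Only the coefficient of s^2 is needed; take it from each L_i and combine:
(-7)·(1/80) + (-8)·(-1/16) + (-9)·(1/20) = -3/80

-3/80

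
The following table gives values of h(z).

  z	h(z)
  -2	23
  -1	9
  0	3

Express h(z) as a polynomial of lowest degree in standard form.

h(z) = 4z^2 - 2z + 3

Newton's divided differences:
h[-2,-1] = (9 - 23) / (-1 - (-2)) = -14
h[-1,0] = (3 - 9) / (0 - (-1)) = -6
h[-2,-1,0] = (-6 - (-14)) / (0 - (-2)) = 4
h(z) = 23 + (-14)·(z + 2) + 4·(z + 2)(z + 1)
Expanding: h(z) = 4z^2 - 2z + 3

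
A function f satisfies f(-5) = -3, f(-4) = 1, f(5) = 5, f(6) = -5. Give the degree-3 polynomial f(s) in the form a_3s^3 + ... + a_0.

f(s) = -(31/495)s^3 - (20/33)s^2 + (1171/495)s + 533/33

Build the Lagrange basis polynomials:
L_0(s) = (s + 4)(s - 5)(s - 6) / [-110] = -(1/110)s^3 + (7/110)s^2 + (7/55)s - 12/11
L_1(s) = (s + 5)(s - 5)(s - 6) / [90] = (1/90)s^3 - (1/15)s^2 - (5/18)s + 5/3
L_2(s) = (s + 5)(s + 4)(s - 6) / [-90] = -(1/90)s^3 - (1/30)s^2 + (17/45)s + 4/3
L_3(s) = (s + 5)(s + 4)(s - 5) / [110] = (1/110)s^3 + (2/55)s^2 - (5/22)s - 10/11
f(s) = (-3)·L_0 + 1·L_1 + 5·L_2 + (-5)·L_3
  (-3)·L_0(s) = (3/110)s^3 - (21/110)s^2 - (21/55)s + 36/11
  1·L_1(s) = (1/90)s^3 - (1/15)s^2 - (5/18)s + 5/3
  5·L_2(s) = -(1/18)s^3 - (1/6)s^2 + (17/9)s + 20/3
  (-5)·L_3(s) = -(1/22)s^3 - (2/11)s^2 + (25/22)s + 50/11
Adding term by term: -(31/495)s^3 - (20/33)s^2 + (1171/495)s + 533/33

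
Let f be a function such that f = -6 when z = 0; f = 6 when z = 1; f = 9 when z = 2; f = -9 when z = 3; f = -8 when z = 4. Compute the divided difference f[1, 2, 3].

f[1,2] = (9 - 6) / (2 - 1) = 3
f[2,3] = (-9 - 9) / (3 - 2) = -18
f[1,2,3] = (-18 - 3) / (3 - 1) = -21/2

-21/2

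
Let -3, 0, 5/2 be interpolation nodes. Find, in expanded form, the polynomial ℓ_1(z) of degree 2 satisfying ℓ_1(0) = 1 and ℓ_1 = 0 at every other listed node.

ℓ_1(z) = -(2/15)z^2 - (1/15)z + 1

ℓ_1(z) = (z + 3)(z - 5/2) / [(3)·(-5/2)]
       = (z^2 + (1/2)z - 15/2) / (-15/2)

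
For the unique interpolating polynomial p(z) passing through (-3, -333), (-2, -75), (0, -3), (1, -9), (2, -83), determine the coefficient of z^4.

Build the Lagrange basis polynomials:
L_0(z) = (z + 2)z(z - 1)(z - 2) / [60] = (1/60)z^4 - (1/60)z^3 - (1/15)z^2 + (1/15)z
L_1(z) = (z + 3)z(z - 1)(z - 2) / [-24] = -(1/24)z^4 + (7/24)z^2 - (1/4)z
L_2(z) = (z + 3)(z + 2)(z - 1)(z - 2) / [12] = (1/12)z^4 + (1/6)z^3 - (7/12)z^2 - (2/3)z + 1
L_3(z) = (z + 3)(z + 2)z(z - 2) / [-12] = -(1/12)z^4 - (1/4)z^3 + (1/3)z^2 + z
L_4(z) = (z + 3)(z + 2)z(z - 1) / [40] = (1/40)z^4 + (1/10)z^3 + (1/40)z^2 - (3/20)z
p(z) = (-333)·L_0 + (-75)·L_1 + (-3)·L_2 + (-9)·L_3 + (-83)·L_4
Only the coefficient of z^4 is needed; take it from each L_i and combine:
(-333)·(1/60) + (-75)·(-1/24) + (-3)·(1/12) + (-9)·(-1/12) + (-83)·(1/40) = -4

-4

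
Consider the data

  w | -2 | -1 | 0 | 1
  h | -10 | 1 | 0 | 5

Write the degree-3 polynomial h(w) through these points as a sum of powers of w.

Newton's divided differences:
h[-2,-1] = (1 - (-10)) / (-1 - (-2)) = 11
h[-1,0] = (0 - 1) / (0 - (-1)) = -1
h[0,1] = (5 - 0) / (1 - 0) = 5
h[-2,-1,0] = (-1 - 11) / (0 - (-2)) = -6
h[-1,0,1] = (5 - (-1)) / (1 - (-1)) = 3
h[-2,-1,0,1] = (3 - (-6)) / (1 - (-2)) = 3
h(w) = -10 + 11·(w + 2) + (-6)·(w + 2)(w + 1) + 3·(w + 2)(w + 1)w
Expanding: h(w) = 3w^3 + 3w^2 - w

h(w) = 3w^3 + 3w^2 - w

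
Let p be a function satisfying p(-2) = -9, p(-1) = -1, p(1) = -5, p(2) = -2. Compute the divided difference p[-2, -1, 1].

p[-2,-1] = (-1 - (-9)) / (-1 - (-2)) = 8
p[-1,1] = (-5 - (-1)) / (1 - (-1)) = -2
p[-2,-1,1] = (-2 - 8) / (1 - (-2)) = -10/3

-10/3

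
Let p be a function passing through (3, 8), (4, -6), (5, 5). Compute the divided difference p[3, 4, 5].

p[3,4] = (-6 - 8) / (4 - 3) = -14
p[4,5] = (5 - (-6)) / (5 - 4) = 11
p[3,4,5] = (11 - (-14)) / (5 - 3) = 25/2

25/2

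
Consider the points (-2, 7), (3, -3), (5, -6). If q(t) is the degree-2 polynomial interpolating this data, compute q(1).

Evaluate each Lagrange basis at t = 1:
L_0(1) = (-2)·(-4)/[(-5)·(-7)] = 8/35
L_1(1) = (3)·(-4)/[(5)·(-2)] = 6/5
L_2(1) = (3)·(-2)/[(7)·(2)] = -3/7
Sum: 7·(8/35) + (-3)·(6/5) + (-6)·(-3/7) = 4/7

4/7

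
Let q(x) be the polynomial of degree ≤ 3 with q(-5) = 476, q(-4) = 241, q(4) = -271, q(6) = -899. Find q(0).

1

Using Newton's divided-difference form:
q[-5,-4] = (241 - 476) / (-4 - (-5)) = -235
q[-4,4] = (-271 - 241) / (4 - (-4)) = -64
q[4,6] = (-899 - (-271)) / (6 - 4) = -314
q[-5,-4,4] = (-64 - (-235)) / (4 - (-5)) = 19
q[-4,4,6] = (-314 - (-64)) / (6 - (-4)) = -25
q[-5,-4,4,6] = (-25 - 19) / (6 - (-5)) = -4
q(0) = 476 + (-235)·(5) + 19·(5)·(4) + (-4)·(5)·(4)·(-4) = 1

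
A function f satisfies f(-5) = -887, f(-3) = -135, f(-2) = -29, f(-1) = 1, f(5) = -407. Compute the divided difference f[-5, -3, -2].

f[-5,-3] = (-135 - (-887)) / (-3 - (-5)) = 376
f[-3,-2] = (-29 - (-135)) / (-2 - (-3)) = 106
f[-5,-3,-2] = (106 - 376) / (-2 - (-5)) = -90

-90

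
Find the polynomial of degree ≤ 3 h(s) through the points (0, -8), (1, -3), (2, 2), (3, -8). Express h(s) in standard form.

Newton's divided differences:
h[0,1] = (-3 - (-8)) / (1 - 0) = 5
h[1,2] = (2 - (-3)) / (2 - 1) = 5
h[2,3] = (-8 - 2) / (3 - 2) = -10
h[0,1,2] = (5 - 5) / (2 - 0) = 0
h[1,2,3] = (-10 - 5) / (3 - 1) = -15/2
h[0,1,2,3] = (-15/2 - 0) / (3 - 0) = -5/2
h(s) = -8 + 5·s + (-5/2)·s(s - 1)(s - 2)
Expanding: h(s) = -(5/2)s^3 + (15/2)s^2 - 8

h(s) = -(5/2)s^3 + (15/2)s^2 - 8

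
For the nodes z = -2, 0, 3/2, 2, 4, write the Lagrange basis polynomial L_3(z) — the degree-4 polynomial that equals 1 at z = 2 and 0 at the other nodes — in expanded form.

L_3(z) = -(1/8)z^4 + (7/16)z^3 + (5/8)z^2 - (3/2)z

L_3(z) = (z + 2)z(z - 3/2)(z - 4) / [(4)·(2)·(1/2)·(-2)]
       = (z^4 - (7/2)z^3 - 5z^2 + 12z) / (-8)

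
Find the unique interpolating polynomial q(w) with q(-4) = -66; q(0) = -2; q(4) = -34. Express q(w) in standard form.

L_0(w) = w(w - 4) / [32] = (1/32)w^2 - (1/8)w
L_1(w) = (w + 4)(w - 4) / [-16] = -(1/16)w^2 + 1
L_2(w) = (w + 4)w / [32] = (1/32)w^2 + (1/8)w
q(w) = (-66)·L_0 + (-2)·L_1 + (-34)·L_2
  (-66)·L_0(w) = -(33/16)w^2 + (33/4)w
  (-2)·L_1(w) = (1/8)w^2 - 2
  (-34)·L_2(w) = -(17/16)w^2 - (17/4)w
Adding term by term: -3w^2 + 4w - 2

q(w) = -3w^2 + 4w - 2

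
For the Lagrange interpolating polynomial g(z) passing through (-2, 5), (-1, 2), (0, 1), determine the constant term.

Build the Lagrange basis polynomials:
L_0(z) = (z + 1)z / [2] = (1/2)z^2 + (1/2)z
L_1(z) = (z + 2)z / [-1] = -z^2 - 2z
L_2(z) = (z + 2)(z + 1) / [2] = (1/2)z^2 + (3/2)z + 1
g(z) = 5·L_0 + 2·L_1 + 1·L_2
Only the constant term is needed; take it from each L_i and combine:
5·(0) + 2·(0) + 1·(1) = 1

1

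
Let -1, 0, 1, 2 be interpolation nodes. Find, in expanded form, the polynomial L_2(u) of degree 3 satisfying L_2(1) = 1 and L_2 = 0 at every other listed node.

L_2(u) = (u + 1)u(u - 2) / [(2)·(1)·(-1)]
       = (u^3 - u^2 - 2u) / (-2)

L_2(u) = -(1/2)u^3 + (1/2)u^2 + u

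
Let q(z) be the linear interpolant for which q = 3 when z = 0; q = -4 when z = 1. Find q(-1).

L_0(-1) = (-2)/[(-1)] = 2
L_1(-1) = (-1)/[(1)] = -1
Sum: 3·(2) + (-4)·(-1) = 10

10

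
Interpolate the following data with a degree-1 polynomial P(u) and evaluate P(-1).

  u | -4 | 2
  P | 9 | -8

Evaluate each Lagrange basis at u = -1:
L_0(-1) = (-3)/[(-6)] = 1/2
L_1(-1) = (3)/[(6)] = 1/2
Sum: 9·(1/2) + (-8)·(1/2) = 1/2

1/2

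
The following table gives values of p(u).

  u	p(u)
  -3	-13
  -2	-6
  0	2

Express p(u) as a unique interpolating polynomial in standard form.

Build the Lagrange basis polynomials:
L_0(u) = (u + 2)u / [3] = (1/3)u^2 + (2/3)u
L_1(u) = (u + 3)u / [-2] = -(1/2)u^2 - (3/2)u
L_2(u) = (u + 3)(u + 2) / [6] = (1/6)u^2 + (5/6)u + 1
p(u) = (-13)·L_0 + (-6)·L_1 + 2·L_2
  (-13)·L_0(u) = -(13/3)u^2 - (26/3)u
  (-6)·L_1(u) = 3u^2 + 9u
  2·L_2(u) = (1/3)u^2 + (5/3)u + 2
Adding term by term: -u^2 + 2u + 2

p(u) = -u^2 + 2u + 2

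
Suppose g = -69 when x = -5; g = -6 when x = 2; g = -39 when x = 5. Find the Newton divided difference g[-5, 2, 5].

-2

g[-5,2] = (-6 - (-69)) / (2 - (-5)) = 9
g[2,5] = (-39 - (-6)) / (5 - 2) = -11
g[-5,2,5] = (-11 - 9) / (5 - (-5)) = -2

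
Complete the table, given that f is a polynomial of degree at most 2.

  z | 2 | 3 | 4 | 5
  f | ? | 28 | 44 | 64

16

The 3 known values determine f uniquely (degree ≤ 2).
Evaluate each Lagrange basis at z = 2:
L_0(2) = (-2)·(-3)/[(-1)·(-2)] = 3
L_1(2) = (-1)·(-3)/[(1)·(-1)] = -3
L_2(2) = (-1)·(-2)/[(2)·(1)] = 1
Sum: 28·(3) + 44·(-3) + 64·(1) = 16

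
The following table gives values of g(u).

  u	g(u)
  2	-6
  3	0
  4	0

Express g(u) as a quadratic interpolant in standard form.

g(u) = -3u^2 + 21u - 36

Build the Lagrange basis polynomials:
L_0(u) = (u - 3)(u - 4) / [2] = (1/2)u^2 - (7/2)u + 6
L_1(u) = (u - 2)(u - 4) / [-1] = -u^2 + 6u - 8
L_2(u) = (u - 2)(u - 3) / [2] = (1/2)u^2 - (5/2)u + 3
g(u) = (-6)·L_0 + 0·L_1 + 0·L_2
  (-6)·L_0(u) = -3u^2 + 21u - 36
  0·L_1(u) = 0
  0·L_2(u) = 0
Adding term by term: -3u^2 + 21u - 36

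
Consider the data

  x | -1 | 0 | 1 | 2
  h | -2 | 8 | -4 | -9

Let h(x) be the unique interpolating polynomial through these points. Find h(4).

118

L_0(4) = (4)·(3)·(2)/[(-1)·(-2)·(-3)] = -4
L_1(4) = (5)·(3)·(2)/[(1)·(-1)·(-2)] = 15
L_2(4) = (5)·(4)·(2)/[(2)·(1)·(-1)] = -20
L_3(4) = (5)·(4)·(3)/[(3)·(2)·(1)] = 10
Sum: (-2)·(-4) + 8·(15) + (-4)·(-20) + (-9)·(10) = 118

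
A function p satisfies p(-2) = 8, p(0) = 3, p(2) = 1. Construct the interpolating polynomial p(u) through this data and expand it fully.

p(u) = (3/8)u^2 - (7/4)u + 3

L_0(u) = u(u - 2) / [8] = (1/8)u^2 - (1/4)u
L_1(u) = (u + 2)(u - 2) / [-4] = -(1/4)u^2 + 1
L_2(u) = (u + 2)u / [8] = (1/8)u^2 + (1/4)u
p(u) = 8·L_0 + 3·L_1 + 1·L_2
  8·L_0(u) = u^2 - 2u
  3·L_1(u) = -(3/4)u^2 + 3
  1·L_2(u) = (1/8)u^2 + (1/4)u
Adding term by term: (3/8)u^2 - (7/4)u + 3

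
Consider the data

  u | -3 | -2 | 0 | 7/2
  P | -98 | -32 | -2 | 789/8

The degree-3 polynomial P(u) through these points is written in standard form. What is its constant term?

-2

Build the Lagrange basis polynomials:
L_0(u) = (u + 2)u(u - 7/2) / [-39/2] = -(2/39)u^3 + (1/13)u^2 + (14/39)u
L_1(u) = (u + 3)u(u - 7/2) / [11] = (1/11)u^3 - (1/22)u^2 - (21/22)u
L_2(u) = (u + 3)(u + 2)(u - 7/2) / [-21] = -(1/21)u^3 - (1/14)u^2 + (23/42)u + 1
L_3(u) = (u + 3)(u + 2)u / [1001/8] = (8/1001)u^3 + (40/1001)u^2 + (48/1001)u
P(u) = (-98)·L_0 + (-32)·L_1 + (-2)·L_2 + (789/8)·L_3
Only the constant term is needed; take it from each L_i and combine:
(-98)·(0) + (-32)·(0) + (-2)·(1) + (789/8)·(0) = -2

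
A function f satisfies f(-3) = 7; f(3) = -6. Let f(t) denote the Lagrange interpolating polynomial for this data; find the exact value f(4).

-49/6

Evaluate each Lagrange basis at t = 4:
L_0(4) = (1)/[(-6)] = -1/6
L_1(4) = (7)/[(6)] = 7/6
Sum: 7·(-1/6) + (-6)·(7/6) = -49/6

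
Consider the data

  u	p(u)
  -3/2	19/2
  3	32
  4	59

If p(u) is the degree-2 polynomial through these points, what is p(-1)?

Evaluate each Lagrange basis at u = -1:
L_0(-1) = (-4)·(-5)/[(-9/2)·(-11/2)] = 80/99
L_1(-1) = (1/2)·(-5)/[(9/2)·(-1)] = 5/9
L_2(-1) = (1/2)·(-4)/[(11/2)·(1)] = -4/11
Sum: 19/2·(80/99) + 32·(5/9) + 59·(-4/11) = 4

4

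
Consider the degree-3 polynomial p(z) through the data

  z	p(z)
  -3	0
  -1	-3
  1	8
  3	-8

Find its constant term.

53/16

Build the Lagrange basis polynomials:
L_0(z) = (z + 1)(z - 1)(z - 3) / [-48] = -(1/48)z^3 + (1/16)z^2 + (1/48)z - 1/16
L_1(z) = (z + 3)(z - 1)(z - 3) / [16] = (1/16)z^3 - (1/16)z^2 - (9/16)z + 9/16
L_2(z) = (z + 3)(z + 1)(z - 3) / [-16] = -(1/16)z^3 - (1/16)z^2 + (9/16)z + 9/16
L_3(z) = (z + 3)(z + 1)(z - 1) / [48] = (1/48)z^3 + (1/16)z^2 - (1/48)z - 1/16
p(z) = 0·L_0 + (-3)·L_1 + 8·L_2 + (-8)·L_3
Only the constant term is needed; take it from each L_i and combine:
0·(-1/16) + (-3)·(9/16) + 8·(9/16) + (-8)·(-1/16) = 53/16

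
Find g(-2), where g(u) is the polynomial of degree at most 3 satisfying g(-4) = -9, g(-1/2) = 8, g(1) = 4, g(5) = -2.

382/55

L_0(-2) = (-3/2)·(-3)·(-7)/[(-7/2)·(-5)·(-9)] = 1/5
L_1(-2) = (2)·(-3)·(-7)/[(7/2)·(-3/2)·(-11/2)] = 16/11
L_2(-2) = (2)·(-3/2)·(-7)/[(5)·(3/2)·(-4)] = -7/10
L_3(-2) = (2)·(-3/2)·(-3)/[(9)·(11/2)·(4)] = 1/22
Sum: (-9)·(1/5) + 8·(16/11) + 4·(-7/10) + (-2)·(1/22) = 382/55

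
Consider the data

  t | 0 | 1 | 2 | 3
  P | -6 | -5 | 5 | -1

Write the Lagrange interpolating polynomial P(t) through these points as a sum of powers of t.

Build the Lagrange basis polynomials:
L_0(t) = (t - 1)(t - 2)(t - 3) / [-6] = -(1/6)t^3 + t^2 - (11/6)t + 1
L_1(t) = t(t - 2)(t - 3) / [2] = (1/2)t^3 - (5/2)t^2 + 3t
L_2(t) = t(t - 1)(t - 3) / [-2] = -(1/2)t^3 + 2t^2 - (3/2)t
L_3(t) = t(t - 1)(t - 2) / [6] = (1/6)t^3 - (1/2)t^2 + (1/3)t
P(t) = (-6)·L_0 + (-5)·L_1 + 5·L_2 + (-1)·L_3
  (-6)·L_0(t) = t^3 - 6t^2 + 11t - 6
  (-5)·L_1(t) = -(5/2)t^3 + (25/2)t^2 - 15t
  5·L_2(t) = -(5/2)t^3 + 10t^2 - (15/2)t
  (-1)·L_3(t) = -(1/6)t^3 + (1/2)t^2 - (1/3)t
Adding term by term: -(25/6)t^3 + 17t^2 - (71/6)t - 6

P(t) = -(25/6)t^3 + 17t^2 - (71/6)t - 6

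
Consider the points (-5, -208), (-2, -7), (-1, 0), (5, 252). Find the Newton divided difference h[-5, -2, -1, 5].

2

h[-5,-2] = (-7 - (-208)) / (-2 - (-5)) = 67
h[-2,-1] = (0 - (-7)) / (-1 - (-2)) = 7
h[-1,5] = (252 - 0) / (5 - (-1)) = 42
h[-5,-2,-1] = (7 - 67) / (-1 - (-5)) = -15
h[-2,-1,5] = (42 - 7) / (5 - (-2)) = 5
h[-5,-2,-1,5] = (5 - (-15)) / (5 - (-5)) = 2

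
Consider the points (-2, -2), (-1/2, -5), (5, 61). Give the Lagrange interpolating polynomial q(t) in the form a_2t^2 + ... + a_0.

q(t) = 2t^2 + 3t - 4

Build the Lagrange basis polynomials:
L_0(t) = (t + 1/2)(t - 5) / [21/2] = (2/21)t^2 - (3/7)t - 5/21
L_1(t) = (t + 2)(t - 5) / [-33/4] = -(4/33)t^2 + (4/11)t + 40/33
L_2(t) = (t + 2)(t + 1/2) / [77/2] = (2/77)t^2 + (5/77)t + 2/77
q(t) = (-2)·L_0 + (-5)·L_1 + 61·L_2
  (-2)·L_0(t) = -(4/21)t^2 + (6/7)t + 10/21
  (-5)·L_1(t) = (20/33)t^2 - (20/11)t - 200/33
  61·L_2(t) = (122/77)t^2 + (305/77)t + 122/77
Adding term by term: 2t^2 + 3t - 4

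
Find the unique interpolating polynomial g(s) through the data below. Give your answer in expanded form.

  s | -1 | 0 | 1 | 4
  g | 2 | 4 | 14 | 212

Newton's divided differences:
g[-1,0] = (4 - 2) / (0 - (-1)) = 2
g[0,1] = (14 - 4) / (1 - 0) = 10
g[1,4] = (212 - 14) / (4 - 1) = 66
g[-1,0,1] = (10 - 2) / (1 - (-1)) = 4
g[0,1,4] = (66 - 10) / (4 - 0) = 14
g[-1,0,1,4] = (14 - 4) / (4 - (-1)) = 2
g(s) = 2 + 2·(s + 1) + 4·(s + 1)s + 2·(s + 1)s(s - 1)
Expanding: g(s) = 2s^3 + 4s^2 + 4s + 4

g(s) = 2s^3 + 4s^2 + 4s + 4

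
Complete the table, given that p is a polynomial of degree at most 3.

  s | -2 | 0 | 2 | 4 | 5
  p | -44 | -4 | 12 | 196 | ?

The 4 known values determine p uniquely (degree ≤ 3).
Evaluate each Lagrange basis at s = 5:
L_0(5) = (5)·(3)·(1)/[(-2)·(-4)·(-6)] = -5/16
L_1(5) = (7)·(3)·(1)/[(2)·(-2)·(-4)] = 21/16
L_2(5) = (7)·(5)·(1)/[(4)·(2)·(-2)] = -35/16
L_3(5) = (7)·(5)·(3)/[(6)·(4)·(2)] = 35/16
Sum: (-44)·(-5/16) + (-4)·(21/16) + 12·(-35/16) + 196·(35/16) = 411

411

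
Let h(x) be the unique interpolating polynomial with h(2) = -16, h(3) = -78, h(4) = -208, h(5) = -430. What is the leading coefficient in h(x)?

-4

Build the Lagrange basis polynomials:
L_0(x) = (x - 3)(x - 4)(x - 5) / [-6] = -(1/6)x^3 + 2x^2 - (47/6)x + 10
L_1(x) = (x - 2)(x - 4)(x - 5) / [2] = (1/2)x^3 - (11/2)x^2 + 19x - 20
L_2(x) = (x - 2)(x - 3)(x - 5) / [-2] = -(1/2)x^3 + 5x^2 - (31/2)x + 15
L_3(x) = (x - 2)(x - 3)(x - 4) / [6] = (1/6)x^3 - (3/2)x^2 + (13/3)x - 4
h(x) = (-16)·L_0 + (-78)·L_1 + (-208)·L_2 + (-430)·L_3
Only the coefficient of x^3 is needed; take it from each L_i and combine:
(-16)·(-1/6) + (-78)·(1/2) + (-208)·(-1/2) + (-430)·(1/6) = -4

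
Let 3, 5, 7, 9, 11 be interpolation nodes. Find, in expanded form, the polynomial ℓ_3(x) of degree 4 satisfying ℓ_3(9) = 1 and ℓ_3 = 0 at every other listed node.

ℓ_3(x) = -(1/96)x^4 + (13/48)x^3 - (59/24)x^2 + (443/48)x - 385/32

ℓ_3(x) = (x - 3)(x - 5)(x - 7)(x - 11) / [(6)·(4)·(2)·(-2)]
       = (x^4 - 26x^3 + 236x^2 - 886x + 1155) / (-96)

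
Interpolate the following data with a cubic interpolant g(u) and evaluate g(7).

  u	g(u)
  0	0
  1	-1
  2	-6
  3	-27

-511

Evaluate each Lagrange basis at u = 7:
L_0(7) = (6)·(5)·(4)/[(-1)·(-2)·(-3)] = -20
L_1(7) = (7)·(5)·(4)/[(1)·(-1)·(-2)] = 70
L_2(7) = (7)·(6)·(4)/[(2)·(1)·(-1)] = -84
L_3(7) = (7)·(6)·(5)/[(3)·(2)·(1)] = 35
Sum: 0 + (-1)·(70) + (-6)·(-84) + (-27)·(35) = -511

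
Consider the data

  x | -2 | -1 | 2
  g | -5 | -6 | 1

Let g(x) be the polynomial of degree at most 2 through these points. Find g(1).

Evaluate each Lagrange basis at x = 1:
L_0(1) = (2)·(-1)/[(-1)·(-4)] = -1/2
L_1(1) = (3)·(-1)/[(1)·(-3)] = 1
L_2(1) = (3)·(2)/[(4)·(3)] = 1/2
Sum: (-5)·(-1/2) + (-6)·(1) + 1·(1/2) = -3

-3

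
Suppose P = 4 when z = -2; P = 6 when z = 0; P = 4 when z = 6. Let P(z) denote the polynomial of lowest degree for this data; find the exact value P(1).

Using Newton's divided-difference form:
P[-2,0] = (6 - 4) / (0 - (-2)) = 1
P[0,6] = (4 - 6) / (6 - 0) = -1/3
P[-2,0,6] = (-1/3 - 1) / (6 - (-2)) = -1/6
P(1) = 4 + 1·(3) + (-1/6)·(3)·(1) = 13/2

13/2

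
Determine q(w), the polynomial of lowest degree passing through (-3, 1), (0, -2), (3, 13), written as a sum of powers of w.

q(w) = w^2 + 2w - 2

Newton's divided differences:
q[-3,0] = (-2 - 1) / (0 - (-3)) = -1
q[0,3] = (13 - (-2)) / (3 - 0) = 5
q[-3,0,3] = (5 - (-1)) / (3 - (-3)) = 1
q(w) = 1 + (-1)·(w + 3) + 1·(w + 3)w
Expanding: q(w) = w^2 + 2w - 2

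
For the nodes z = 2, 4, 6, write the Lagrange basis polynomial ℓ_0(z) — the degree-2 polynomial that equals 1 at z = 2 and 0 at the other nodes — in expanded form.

ℓ_0(z) = (z - 4)(z - 6) / [(-2)·(-4)]
       = (z^2 - 10z + 24) / (8)

ℓ_0(z) = (1/8)z^2 - (5/4)z + 3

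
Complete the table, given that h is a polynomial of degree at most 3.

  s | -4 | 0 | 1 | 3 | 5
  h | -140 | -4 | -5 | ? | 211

The 4 known values determine h uniquely (degree ≤ 3).
Evaluate each Lagrange basis at s = 3:
L_0(3) = (3)·(2)·(-2)/[(-4)·(-5)·(-9)] = 1/15
L_1(3) = (7)·(2)·(-2)/[(4)·(-1)·(-5)] = -7/5
L_2(3) = (7)·(3)·(-2)/[(5)·(1)·(-4)] = 21/10
L_3(3) = (7)·(3)·(2)/[(9)·(5)·(4)] = 7/30
Sum: (-140)·(1/15) + (-4)·(-7/5) + (-5)·(21/10) + 211·(7/30) = 35

35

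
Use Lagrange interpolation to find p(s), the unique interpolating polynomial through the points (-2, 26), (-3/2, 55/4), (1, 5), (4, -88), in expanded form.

L_0(s) = (s + 3/2)(s - 1)(s - 4) / [-9] = -(1/9)s^3 + (7/18)s^2 + (7/18)s - 2/3
L_1(s) = (s + 2)(s - 1)(s - 4) / [55/8] = (8/55)s^3 - (24/55)s^2 - (48/55)s + 64/55
L_2(s) = (s + 2)(s + 3/2)(s - 4) / [-45/2] = -(2/45)s^3 + (1/45)s^2 + (22/45)s + 8/15
L_3(s) = (s + 2)(s + 3/2)(s - 1) / [99] = (1/99)s^3 + (5/198)s^2 - (1/198)s - 1/33
p(s) = 26·L_0 + (55/4)·L_1 + 5·L_2 + (-88)·L_3
  26·L_0(s) = -(26/9)s^3 + (91/9)s^2 + (91/9)s - 52/3
  (55/4)·L_1(s) = 2s^3 - 6s^2 - 12s + 16
  5·L_2(s) = -(2/9)s^3 + (1/9)s^2 + (22/9)s + 8/3
  (-88)·L_3(s) = -(8/9)s^3 - (20/9)s^2 + (4/9)s + 8/3
Adding term by term: -2s^3 + 2s^2 + s + 4

p(s) = -2s^3 + 2s^2 + s + 4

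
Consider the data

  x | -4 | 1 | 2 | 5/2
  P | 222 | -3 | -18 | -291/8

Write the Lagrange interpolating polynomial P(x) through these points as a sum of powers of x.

Build the Lagrange basis polynomials:
L_0(x) = (x - 1)(x - 2)(x - 5/2) / [-195] = -(1/195)x^3 + (11/390)x^2 - (19/390)x + 1/39
L_1(x) = (x + 4)(x - 2)(x - 5/2) / [15/2] = (2/15)x^3 - (1/15)x^2 - (26/15)x + 8/3
L_2(x) = (x + 4)(x - 1)(x - 5/2) / [-3] = -(1/3)x^3 - (1/6)x^2 + (23/6)x - 10/3
L_3(x) = (x + 4)(x - 1)(x - 2) / [39/8] = (8/39)x^3 + (8/39)x^2 - (80/39)x + 64/39
P(x) = 222·L_0 + (-3)·L_1 + (-18)·L_2 + (-291/8)·L_3
  222·L_0(x) = -(74/65)x^3 + (407/65)x^2 - (703/65)x + 74/13
  (-3)·L_1(x) = -(2/5)x^3 + (1/5)x^2 + (26/5)x - 8
  (-18)·L_2(x) = 6x^3 + 3x^2 - 69x + 60
  (-291/8)·L_3(x) = -(97/13)x^3 - (97/13)x^2 + (970/13)x - 776/13
Adding term by term: -3x^3 + 2x^2 - 2

P(x) = -3x^3 + 2x^2 - 2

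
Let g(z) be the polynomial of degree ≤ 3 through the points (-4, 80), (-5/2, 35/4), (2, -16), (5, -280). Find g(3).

-60

Using Newton's divided-difference form:
g[-4,-5/2] = (35/4 - 80) / (-5/2 - (-4)) = -95/2
g[-5/2,2] = (-16 - 35/4) / (2 - (-5/2)) = -11/2
g[2,5] = (-280 - (-16)) / (5 - 2) = -88
g[-4,-5/2,2] = (-11/2 - (-95/2)) / (2 - (-4)) = 7
g[-5/2,2,5] = (-88 - (-11/2)) / (5 - (-5/2)) = -11
g[-4,-5/2,2,5] = (-11 - 7) / (5 - (-4)) = -2
g(3) = 80 + (-95/2)·(7) + 7·(7)·(11/2) + (-2)·(7)·(11/2)·(1) = -60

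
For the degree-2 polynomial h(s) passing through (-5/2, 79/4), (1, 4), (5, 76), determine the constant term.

Build the Lagrange basis polynomials:
L_0(s) = (s - 1)(s - 5) / [105/4] = (4/105)s^2 - (8/35)s + 4/21
L_1(s) = (s + 5/2)(s - 5) / [-14] = -(1/14)s^2 + (5/28)s + 25/28
L_2(s) = (s + 5/2)(s - 1) / [30] = (1/30)s^2 + (1/20)s - 1/12
h(s) = (79/4)·L_0 + 4·L_1 + 76·L_2
Only the constant term is needed; take it from each L_i and combine:
(79/4)·(4/21) + 4·(25/28) + 76·(-1/12) = 1

1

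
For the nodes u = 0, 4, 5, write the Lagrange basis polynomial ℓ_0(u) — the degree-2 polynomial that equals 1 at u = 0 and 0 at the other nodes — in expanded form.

ℓ_0(u) = (1/20)u^2 - (9/20)u + 1

ℓ_0(u) = (u - 4)(u - 5) / [(-4)·(-5)]
       = (u^2 - 9u + 20) / (20)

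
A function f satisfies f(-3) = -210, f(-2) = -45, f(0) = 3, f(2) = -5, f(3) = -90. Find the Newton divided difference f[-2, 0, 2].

f[-2,0] = (3 - (-45)) / (0 - (-2)) = 24
f[0,2] = (-5 - 3) / (2 - 0) = -4
f[-2,0,2] = (-4 - 24) / (2 - (-2)) = -7

-7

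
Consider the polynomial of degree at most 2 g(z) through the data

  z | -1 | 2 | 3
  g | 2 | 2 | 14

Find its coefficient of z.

-3

Build the Lagrange basis polynomials:
L_0(z) = (z - 2)(z - 3) / [12] = (1/12)z^2 - (5/12)z + 1/2
L_1(z) = (z + 1)(z - 3) / [-3] = -(1/3)z^2 + (2/3)z + 1
L_2(z) = (z + 1)(z - 2) / [4] = (1/4)z^2 - (1/4)z - 1/2
g(z) = 2·L_0 + 2·L_1 + 14·L_2
Only the coefficient of z is needed; take it from each L_i and combine:
2·(-5/12) + 2·(2/3) + 14·(-1/4) = -3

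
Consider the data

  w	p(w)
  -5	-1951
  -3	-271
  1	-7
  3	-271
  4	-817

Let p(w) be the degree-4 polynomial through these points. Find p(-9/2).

Using Newton's divided-difference form:
p[-5,-3] = (-271 - (-1951)) / (-3 - (-5)) = 840
p[-3,1] = (-7 - (-271)) / (1 - (-3)) = 66
p[1,3] = (-271 - (-7)) / (3 - 1) = -132
p[3,4] = (-817 - (-271)) / (4 - 3) = -546
p[-5,-3,1] = (66 - 840) / (1 - (-5)) = -129
p[-3,1,3] = (-132 - 66) / (3 - (-3)) = -33
p[1,3,4] = (-546 - (-132)) / (4 - 1) = -138
p[-5,-3,1,3] = (-33 - (-129)) / (3 - (-5)) = 12
p[-3,1,3,4] = (-138 - (-33)) / (4 - (-3)) = -15
p[-5,-3,1,3,4] = (-15 - 12) / (4 - (-5)) = -3
p(-9/2) = -1951 + 840·(1/2) + (-129)·(1/2)·(-3/2) + 12·(1/2)·(-3/2)·(-11/2) + (-3)·(1/2)·(-3/2)·(-11/2)·(-15/2) = -20671/16

-20671/16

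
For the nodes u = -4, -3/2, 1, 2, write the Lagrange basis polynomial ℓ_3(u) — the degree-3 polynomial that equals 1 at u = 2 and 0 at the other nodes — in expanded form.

ℓ_3(u) = (1/21)u^3 + (3/14)u^2 + (1/42)u - 2/7

ℓ_3(u) = (u + 4)(u + 3/2)(u - 1) / [(6)·(7/2)·(1)]
       = (u^3 + (9/2)u^2 + (1/2)u - 6) / (21)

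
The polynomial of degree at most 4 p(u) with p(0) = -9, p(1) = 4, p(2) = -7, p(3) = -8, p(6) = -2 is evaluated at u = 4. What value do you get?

134/15

Using Newton's divided-difference form:
p[0,1] = (4 - (-9)) / (1 - 0) = 13
p[1,2] = (-7 - 4) / (2 - 1) = -11
p[2,3] = (-8 - (-7)) / (3 - 2) = -1
p[3,6] = (-2 - (-8)) / (6 - 3) = 2
p[0,1,2] = (-11 - 13) / (2 - 0) = -12
p[1,2,3] = (-1 - (-11)) / (3 - 1) = 5
p[2,3,6] = (2 - (-1)) / (6 - 2) = 3/4
p[0,1,2,3] = (5 - (-12)) / (3 - 0) = 17/3
p[1,2,3,6] = (3/4 - 5) / (6 - 1) = -17/20
p[0,1,2,3,6] = (-17/20 - 17/3) / (6 - 0) = -391/360
p(4) = -9 + 13·(4) + (-12)·(4)·(3) + (17/3)·(4)·(3)·(2) + (-391/360)·(4)·(3)·(2)·(1) = 134/15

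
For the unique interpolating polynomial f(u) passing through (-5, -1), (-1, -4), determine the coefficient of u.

The leading coefficient equals the top divided difference f[-5,-1].
f[-5,-1] = (-4 - (-1)) / (-1 - (-5)) = -3/4

-3/4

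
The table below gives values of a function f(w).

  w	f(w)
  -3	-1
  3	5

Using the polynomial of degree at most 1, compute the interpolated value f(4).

Evaluate each Lagrange basis at w = 4:
L_0(4) = (1)/[(-6)] = -1/6
L_1(4) = (7)/[(6)] = 7/6
Sum: (-1)·(-1/6) + 5·(7/6) = 6

6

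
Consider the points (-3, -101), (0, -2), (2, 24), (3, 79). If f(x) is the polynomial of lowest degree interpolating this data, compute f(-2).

-36

Using Newton's divided-difference form:
f[-3,0] = (-2 - (-101)) / (0 - (-3)) = 33
f[0,2] = (24 - (-2)) / (2 - 0) = 13
f[2,3] = (79 - 24) / (3 - 2) = 55
f[-3,0,2] = (13 - 33) / (2 - (-3)) = -4
f[0,2,3] = (55 - 13) / (3 - 0) = 14
f[-3,0,2,3] = (14 - (-4)) / (3 - (-3)) = 3
f(-2) = -101 + 33·(1) + (-4)·(1)·(-2) + 3·(1)·(-2)·(-4) = -36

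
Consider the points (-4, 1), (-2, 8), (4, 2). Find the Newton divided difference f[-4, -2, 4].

-9/16

f[-4,-2] = (8 - 1) / (-2 - (-4)) = 7/2
f[-2,4] = (2 - 8) / (4 - (-2)) = -1
f[-4,-2,4] = (-1 - 7/2) / (4 - (-4)) = -9/16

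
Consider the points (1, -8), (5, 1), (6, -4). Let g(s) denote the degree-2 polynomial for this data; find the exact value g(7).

Using Newton's divided-difference form:
g[1,5] = (1 - (-8)) / (5 - 1) = 9/4
g[5,6] = (-4 - 1) / (6 - 5) = -5
g[1,5,6] = (-5 - 9/4) / (6 - 1) = -29/20
g(7) = -8 + (9/4)·(6) + (-29/20)·(6)·(2) = -119/10

-119/10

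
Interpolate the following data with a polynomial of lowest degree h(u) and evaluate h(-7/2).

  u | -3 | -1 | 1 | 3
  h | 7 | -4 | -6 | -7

387/32

Evaluate each Lagrange basis at u = -7/2:
L_0(-7/2) = (-5/2)·(-9/2)·(-13/2)/[(-2)·(-4)·(-6)] = 195/128
L_1(-7/2) = (-1/2)·(-9/2)·(-13/2)/[(2)·(-2)·(-4)] = -117/128
L_2(-7/2) = (-1/2)·(-5/2)·(-13/2)/[(4)·(2)·(-2)] = 65/128
L_3(-7/2) = (-1/2)·(-5/2)·(-9/2)/[(6)·(4)·(2)] = -15/128
Sum: 7·(195/128) + (-4)·(-117/128) + (-6)·(65/128) + (-7)·(-15/128) = 387/32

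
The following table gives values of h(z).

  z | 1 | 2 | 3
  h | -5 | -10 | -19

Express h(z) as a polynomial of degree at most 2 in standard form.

Newton's divided differences:
h[1,2] = (-10 - (-5)) / (2 - 1) = -5
h[2,3] = (-19 - (-10)) / (3 - 2) = -9
h[1,2,3] = (-9 - (-5)) / (3 - 1) = -2
h(z) = -5 + (-5)·(z - 1) + (-2)·(z - 1)(z - 2)
Expanding: h(z) = -2z^2 + z - 4

h(z) = -2z^2 + z - 4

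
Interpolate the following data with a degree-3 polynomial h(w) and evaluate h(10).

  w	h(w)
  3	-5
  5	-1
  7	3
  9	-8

L_0(10) = (5)·(3)·(1)/[(-2)·(-4)·(-6)] = -5/16
L_1(10) = (7)·(3)·(1)/[(2)·(-2)·(-4)] = 21/16
L_2(10) = (7)·(5)·(1)/[(4)·(2)·(-2)] = -35/16
L_3(10) = (7)·(5)·(3)/[(6)·(4)·(2)] = 35/16
Sum: (-5)·(-5/16) + (-1)·(21/16) + 3·(-35/16) + (-8)·(35/16) = -381/16

-381/16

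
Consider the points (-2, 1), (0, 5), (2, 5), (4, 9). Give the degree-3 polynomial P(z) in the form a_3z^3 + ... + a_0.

P(z) = (1/6)z^3 - (1/2)z^2 + (1/3)z + 5

L_0(z) = z(z - 2)(z - 4) / [-48] = -(1/48)z^3 + (1/8)z^2 - (1/6)z
L_1(z) = (z + 2)(z - 2)(z - 4) / [16] = (1/16)z^3 - (1/4)z^2 - (1/4)z + 1
L_2(z) = (z + 2)z(z - 4) / [-16] = -(1/16)z^3 + (1/8)z^2 + (1/2)z
L_3(z) = (z + 2)z(z - 2) / [48] = (1/48)z^3 - (1/12)z
P(z) = 1·L_0 + 5·L_1 + 5·L_2 + 9·L_3
  1·L_0(z) = -(1/48)z^3 + (1/8)z^2 - (1/6)z
  5·L_1(z) = (5/16)z^3 - (5/4)z^2 - (5/4)z + 5
  5·L_2(z) = -(5/16)z^3 + (5/8)z^2 + (5/2)z
  9·L_3(z) = (3/16)z^3 - (3/4)z
Adding term by term: (1/6)z^3 - (1/2)z^2 + (1/3)z + 5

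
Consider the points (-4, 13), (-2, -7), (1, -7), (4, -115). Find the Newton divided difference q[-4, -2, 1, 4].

q[-4,-2] = (-7 - 13) / (-2 - (-4)) = -10
q[-2,1] = (-7 - (-7)) / (1 - (-2)) = 0
q[1,4] = (-115 - (-7)) / (4 - 1) = -36
q[-4,-2,1] = (0 - (-10)) / (1 - (-4)) = 2
q[-2,1,4] = (-36 - 0) / (4 - (-2)) = -6
q[-4,-2,1,4] = (-6 - 2) / (4 - (-4)) = -1

-1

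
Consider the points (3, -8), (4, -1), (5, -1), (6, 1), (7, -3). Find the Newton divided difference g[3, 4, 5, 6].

3/2

g[3,4] = (-1 - (-8)) / (4 - 3) = 7
g[4,5] = (-1 - (-1)) / (5 - 4) = 0
g[5,6] = (1 - (-1)) / (6 - 5) = 2
g[3,4,5] = (0 - 7) / (5 - 3) = -7/2
g[4,5,6] = (2 - 0) / (6 - 4) = 1
g[3,4,5,6] = (1 - (-7/2)) / (6 - 3) = 3/2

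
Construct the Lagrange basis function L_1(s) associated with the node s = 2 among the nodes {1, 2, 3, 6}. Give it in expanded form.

L_1(s) = (1/4)s^3 - (5/2)s^2 + (27/4)s - 9/2

L_1(s) = (s - 1)(s - 3)(s - 6) / [(1)·(-1)·(-4)]
       = (s^3 - 10s^2 + 27s - 18) / (4)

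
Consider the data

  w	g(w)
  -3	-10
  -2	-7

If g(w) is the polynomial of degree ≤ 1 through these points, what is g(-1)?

Evaluate each Lagrange basis at w = -1:
L_0(-1) = (1)/[(-1)] = -1
L_1(-1) = (2)/[(1)] = 2
Sum: (-10)·(-1) + (-7)·(2) = -4

-4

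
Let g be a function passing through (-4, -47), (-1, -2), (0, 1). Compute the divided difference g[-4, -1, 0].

g[-4,-1] = (-2 - (-47)) / (-1 - (-4)) = 15
g[-1,0] = (1 - (-2)) / (0 - (-1)) = 3
g[-4,-1,0] = (3 - 15) / (0 - (-4)) = -3

-3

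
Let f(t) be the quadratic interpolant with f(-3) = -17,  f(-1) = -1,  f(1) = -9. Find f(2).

-22

Evaluate each Lagrange basis at t = 2:
L_0(2) = (3)·(1)/[(-2)·(-4)] = 3/8
L_1(2) = (5)·(1)/[(2)·(-2)] = -5/4
L_2(2) = (5)·(3)/[(4)·(2)] = 15/8
Sum: (-17)·(3/8) + (-1)·(-5/4) + (-9)·(15/8) = -22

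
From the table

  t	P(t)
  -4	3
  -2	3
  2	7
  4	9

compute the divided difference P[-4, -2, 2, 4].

-1/48

P[-4,-2] = (3 - 3) / (-2 - (-4)) = 0
P[-2,2] = (7 - 3) / (2 - (-2)) = 1
P[2,4] = (9 - 7) / (4 - 2) = 1
P[-4,-2,2] = (1 - 0) / (2 - (-4)) = 1/6
P[-2,2,4] = (1 - 1) / (4 - (-2)) = 0
P[-4,-2,2,4] = (0 - 1/6) / (4 - (-4)) = -1/48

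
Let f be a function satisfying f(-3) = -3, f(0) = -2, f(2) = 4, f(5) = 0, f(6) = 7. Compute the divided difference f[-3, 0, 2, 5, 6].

2/27

f[-3,0] = (-2 - (-3)) / (0 - (-3)) = 1/3
f[0,2] = (4 - (-2)) / (2 - 0) = 3
f[2,5] = (0 - 4) / (5 - 2) = -4/3
f[5,6] = (7 - 0) / (6 - 5) = 7
f[-3,0,2] = (3 - 1/3) / (2 - (-3)) = 8/15
f[0,2,5] = (-4/3 - 3) / (5 - 0) = -13/15
f[2,5,6] = (7 - (-4/3)) / (6 - 2) = 25/12
f[-3,0,2,5] = (-13/15 - 8/15) / (5 - (-3)) = -7/40
f[0,2,5,6] = (25/12 - (-13/15)) / (6 - 0) = 59/120
f[-3,0,2,5,6] = (59/120 - (-7/40)) / (6 - (-3)) = 2/27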